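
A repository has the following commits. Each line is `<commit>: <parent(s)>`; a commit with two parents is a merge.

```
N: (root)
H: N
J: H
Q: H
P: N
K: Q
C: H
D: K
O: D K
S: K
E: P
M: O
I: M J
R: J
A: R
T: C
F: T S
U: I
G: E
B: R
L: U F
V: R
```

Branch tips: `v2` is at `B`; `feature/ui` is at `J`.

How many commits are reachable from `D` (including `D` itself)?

Walking parent pointers from D: reachable set = {D, H, K, N, Q}.
That is 5 commits.

5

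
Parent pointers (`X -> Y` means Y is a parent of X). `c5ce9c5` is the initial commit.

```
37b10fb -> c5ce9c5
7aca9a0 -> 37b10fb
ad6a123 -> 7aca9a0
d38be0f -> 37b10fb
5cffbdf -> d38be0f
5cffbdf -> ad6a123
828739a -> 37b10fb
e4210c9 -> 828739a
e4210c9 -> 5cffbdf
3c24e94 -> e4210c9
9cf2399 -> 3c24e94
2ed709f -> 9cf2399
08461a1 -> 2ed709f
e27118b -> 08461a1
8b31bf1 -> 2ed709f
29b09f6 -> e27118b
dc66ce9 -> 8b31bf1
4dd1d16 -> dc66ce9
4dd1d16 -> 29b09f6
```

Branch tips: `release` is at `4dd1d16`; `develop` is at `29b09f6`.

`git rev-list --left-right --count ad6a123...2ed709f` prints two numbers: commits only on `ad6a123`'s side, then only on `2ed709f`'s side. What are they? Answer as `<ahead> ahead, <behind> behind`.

0 ahead, 7 behind

Reachable from ad6a123: {37b10fb, 7aca9a0, ad6a123, c5ce9c5}.
Reachable from 2ed709f: {2ed709f, 37b10fb, 3c24e94, 5cffbdf, 7aca9a0, 828739a, 9cf2399, ad6a123, c5ce9c5, d38be0f, e4210c9}.
Only in ad6a123's history (ahead): {} — 0.
Only in 2ed709f's history (behind): {2ed709f, 3c24e94, 5cffbdf, 828739a, 9cf2399, d38be0f, e4210c9} — 7.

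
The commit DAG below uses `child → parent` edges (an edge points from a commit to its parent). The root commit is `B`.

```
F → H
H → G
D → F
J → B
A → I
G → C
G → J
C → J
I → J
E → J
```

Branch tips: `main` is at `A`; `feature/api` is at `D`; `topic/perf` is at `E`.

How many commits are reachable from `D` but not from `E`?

Reachable from D: {B, C, D, F, G, H, J}.
Reachable from E: {B, E, J}.
In D's history but not E's: {C, D, F, G, H} — 5 commits.

5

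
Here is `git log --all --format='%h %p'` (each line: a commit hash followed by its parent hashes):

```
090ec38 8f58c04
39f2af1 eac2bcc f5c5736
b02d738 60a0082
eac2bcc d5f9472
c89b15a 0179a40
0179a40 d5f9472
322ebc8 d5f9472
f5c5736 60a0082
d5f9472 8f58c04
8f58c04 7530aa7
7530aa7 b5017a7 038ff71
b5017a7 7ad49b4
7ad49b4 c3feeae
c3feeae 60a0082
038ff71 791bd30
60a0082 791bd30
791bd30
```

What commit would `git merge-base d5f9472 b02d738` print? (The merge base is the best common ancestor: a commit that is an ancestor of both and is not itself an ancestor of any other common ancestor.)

Ancestors of d5f9472: {038ff71, 60a0082, 7530aa7, 791bd30, 7ad49b4, 8f58c04, b5017a7, c3feeae, d5f9472}.
Ancestors of b02d738: {60a0082, 791bd30, b02d738}.
Common ancestors: {60a0082, 791bd30}.
Among these, 60a0082 is not an ancestor of any other common ancestor — it is the merge base.

60a0082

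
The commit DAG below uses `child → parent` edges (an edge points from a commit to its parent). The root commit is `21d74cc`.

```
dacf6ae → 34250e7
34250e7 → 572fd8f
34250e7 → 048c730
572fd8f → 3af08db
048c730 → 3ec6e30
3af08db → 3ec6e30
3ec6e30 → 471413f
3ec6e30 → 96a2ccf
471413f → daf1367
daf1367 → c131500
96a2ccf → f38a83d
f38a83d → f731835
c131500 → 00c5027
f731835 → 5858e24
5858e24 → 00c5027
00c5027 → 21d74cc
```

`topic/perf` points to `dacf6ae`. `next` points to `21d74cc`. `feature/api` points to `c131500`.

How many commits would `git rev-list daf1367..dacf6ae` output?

11

Reachable from dacf6ae: {00c5027, 048c730, 21d74cc, 34250e7, 3af08db, 3ec6e30, 471413f, 572fd8f, 5858e24, 96a2ccf, c131500, dacf6ae, daf1367, f38a83d, f731835}.
Reachable from daf1367: {00c5027, 21d74cc, c131500, daf1367}.
In dacf6ae's history but not daf1367's: {048c730, 34250e7, 3af08db, 3ec6e30, 471413f, 572fd8f, 5858e24, 96a2ccf, dacf6ae, f38a83d, f731835} — 11 commits.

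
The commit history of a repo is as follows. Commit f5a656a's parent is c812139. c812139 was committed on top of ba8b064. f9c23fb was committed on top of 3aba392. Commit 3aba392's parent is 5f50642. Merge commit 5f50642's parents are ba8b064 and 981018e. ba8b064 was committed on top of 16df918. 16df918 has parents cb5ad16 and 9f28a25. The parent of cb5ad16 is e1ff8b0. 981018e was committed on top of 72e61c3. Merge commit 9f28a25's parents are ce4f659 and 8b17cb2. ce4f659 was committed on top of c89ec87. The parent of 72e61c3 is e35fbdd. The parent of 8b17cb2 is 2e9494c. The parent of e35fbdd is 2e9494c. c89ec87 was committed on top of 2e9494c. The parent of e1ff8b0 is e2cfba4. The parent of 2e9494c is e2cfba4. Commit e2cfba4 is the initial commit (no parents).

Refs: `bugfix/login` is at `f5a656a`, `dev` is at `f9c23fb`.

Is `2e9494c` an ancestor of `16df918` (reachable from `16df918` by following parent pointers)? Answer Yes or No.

Yes

Ancestors of 16df918 (commits reachable by following parents): {16df918, 2e9494c, 8b17cb2, 9f28a25, c89ec87, cb5ad16, ce4f659, e1ff8b0, e2cfba4}.
2e9494c is in that set, so it is an ancestor of 16df918.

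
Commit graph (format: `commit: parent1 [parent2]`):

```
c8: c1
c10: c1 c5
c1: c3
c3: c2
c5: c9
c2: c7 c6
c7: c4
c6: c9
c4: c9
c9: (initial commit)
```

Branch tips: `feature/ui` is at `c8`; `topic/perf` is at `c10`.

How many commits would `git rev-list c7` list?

Walking parent pointers from c7: reachable set = {c4, c7, c9}.
That is 3 commits.

3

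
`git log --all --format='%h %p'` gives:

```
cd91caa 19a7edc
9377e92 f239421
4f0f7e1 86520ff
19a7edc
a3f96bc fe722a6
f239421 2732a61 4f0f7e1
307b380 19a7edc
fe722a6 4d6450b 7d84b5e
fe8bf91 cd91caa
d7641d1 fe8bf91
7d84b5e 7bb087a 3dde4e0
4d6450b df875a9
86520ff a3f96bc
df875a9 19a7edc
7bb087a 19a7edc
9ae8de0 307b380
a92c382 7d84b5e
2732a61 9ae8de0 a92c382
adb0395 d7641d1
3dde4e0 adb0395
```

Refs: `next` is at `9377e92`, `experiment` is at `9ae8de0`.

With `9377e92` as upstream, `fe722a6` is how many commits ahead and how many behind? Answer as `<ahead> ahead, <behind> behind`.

Reachable from fe722a6: {19a7edc, 3dde4e0, 4d6450b, 7bb087a, 7d84b5e, adb0395, cd91caa, d7641d1, df875a9, fe722a6, fe8bf91}.
Reachable from 9377e92: {19a7edc, 2732a61, 307b380, 3dde4e0, 4d6450b, 4f0f7e1, 7bb087a, 7d84b5e, 86520ff, 9377e92, 9ae8de0, a3f96bc, a92c382, adb0395, cd91caa, d7641d1, df875a9, f239421, fe722a6, fe8bf91}.
Only in fe722a6's history (ahead): {} — 0.
Only in 9377e92's history (behind): {2732a61, 307b380, 4f0f7e1, 86520ff, 9377e92, 9ae8de0, a3f96bc, a92c382, f239421} — 9.

0 ahead, 9 behind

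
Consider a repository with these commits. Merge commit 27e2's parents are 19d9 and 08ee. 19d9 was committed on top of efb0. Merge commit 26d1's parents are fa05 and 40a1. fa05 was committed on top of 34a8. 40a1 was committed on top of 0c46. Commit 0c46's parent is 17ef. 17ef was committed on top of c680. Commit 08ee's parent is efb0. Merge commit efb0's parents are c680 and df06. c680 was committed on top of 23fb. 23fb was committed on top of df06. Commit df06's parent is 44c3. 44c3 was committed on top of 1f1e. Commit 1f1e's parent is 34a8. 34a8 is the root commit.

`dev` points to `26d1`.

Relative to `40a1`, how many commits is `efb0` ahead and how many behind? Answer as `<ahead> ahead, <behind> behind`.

Reachable from efb0: {1f1e, 23fb, 34a8, 44c3, c680, df06, efb0}.
Reachable from 40a1: {0c46, 17ef, 1f1e, 23fb, 34a8, 40a1, 44c3, c680, df06}.
Only in efb0's history (ahead): {efb0} — 1.
Only in 40a1's history (behind): {0c46, 17ef, 40a1} — 3.

1 ahead, 3 behind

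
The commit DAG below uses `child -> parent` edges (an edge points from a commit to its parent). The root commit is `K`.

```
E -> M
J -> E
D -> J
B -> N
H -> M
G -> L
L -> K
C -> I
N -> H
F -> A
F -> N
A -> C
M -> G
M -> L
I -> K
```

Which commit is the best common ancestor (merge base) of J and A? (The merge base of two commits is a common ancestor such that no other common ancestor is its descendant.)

K

Ancestors of J: {E, G, J, K, L, M}.
Ancestors of A: {A, C, I, K}.
Common ancestors: {K}.
The only common ancestor is K, so it is the merge base.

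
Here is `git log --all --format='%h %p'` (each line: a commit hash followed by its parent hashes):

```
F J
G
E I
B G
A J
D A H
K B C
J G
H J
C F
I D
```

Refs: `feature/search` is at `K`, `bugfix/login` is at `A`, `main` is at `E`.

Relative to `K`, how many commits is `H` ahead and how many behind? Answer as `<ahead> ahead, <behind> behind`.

Reachable from H: {G, H, J}.
Reachable from K: {B, C, F, G, J, K}.
Only in H's history (ahead): {H} — 1.
Only in K's history (behind): {B, C, F, K} — 4.

1 ahead, 4 behind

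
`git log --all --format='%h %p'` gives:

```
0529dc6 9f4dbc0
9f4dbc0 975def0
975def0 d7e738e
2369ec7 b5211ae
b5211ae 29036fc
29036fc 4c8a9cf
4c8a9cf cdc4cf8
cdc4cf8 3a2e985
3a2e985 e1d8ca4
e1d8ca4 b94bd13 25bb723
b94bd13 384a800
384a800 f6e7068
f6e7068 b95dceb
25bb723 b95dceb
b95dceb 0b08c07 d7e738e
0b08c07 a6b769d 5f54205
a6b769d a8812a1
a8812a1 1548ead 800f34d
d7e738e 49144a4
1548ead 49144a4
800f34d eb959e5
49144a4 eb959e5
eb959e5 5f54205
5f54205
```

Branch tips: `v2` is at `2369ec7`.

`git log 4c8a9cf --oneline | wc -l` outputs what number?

Walking parent pointers from 4c8a9cf: reachable set = {0b08c07, 1548ead, 25bb723, 384a800, 3a2e985, 49144a4, 4c8a9cf, 5f54205, 800f34d, a6b769d, a8812a1, b94bd13, b95dceb, cdc4cf8, d7e738e, e1d8ca4, eb959e5, f6e7068}.
That is 18 commits.

18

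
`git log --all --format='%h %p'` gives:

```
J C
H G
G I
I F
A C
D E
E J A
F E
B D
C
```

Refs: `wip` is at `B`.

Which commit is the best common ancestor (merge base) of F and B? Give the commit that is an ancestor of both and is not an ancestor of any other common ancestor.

Ancestors of F: {A, C, E, F, J}.
Ancestors of B: {A, B, C, D, E, J}.
Common ancestors: {A, C, E, J}.
Among these, E is not an ancestor of any other common ancestor — it is the merge base.

E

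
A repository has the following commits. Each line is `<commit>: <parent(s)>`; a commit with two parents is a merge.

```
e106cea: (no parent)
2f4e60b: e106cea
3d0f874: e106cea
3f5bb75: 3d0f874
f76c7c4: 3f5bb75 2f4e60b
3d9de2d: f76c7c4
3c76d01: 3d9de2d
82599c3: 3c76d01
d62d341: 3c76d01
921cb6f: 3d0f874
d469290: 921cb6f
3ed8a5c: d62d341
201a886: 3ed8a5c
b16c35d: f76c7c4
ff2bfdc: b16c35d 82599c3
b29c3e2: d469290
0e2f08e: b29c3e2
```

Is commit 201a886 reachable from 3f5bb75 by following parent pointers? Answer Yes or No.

Ancestors of 3f5bb75: {3d0f874, 3f5bb75, e106cea}.
201a886 is not in that set, so it is not an ancestor of 3f5bb75.

No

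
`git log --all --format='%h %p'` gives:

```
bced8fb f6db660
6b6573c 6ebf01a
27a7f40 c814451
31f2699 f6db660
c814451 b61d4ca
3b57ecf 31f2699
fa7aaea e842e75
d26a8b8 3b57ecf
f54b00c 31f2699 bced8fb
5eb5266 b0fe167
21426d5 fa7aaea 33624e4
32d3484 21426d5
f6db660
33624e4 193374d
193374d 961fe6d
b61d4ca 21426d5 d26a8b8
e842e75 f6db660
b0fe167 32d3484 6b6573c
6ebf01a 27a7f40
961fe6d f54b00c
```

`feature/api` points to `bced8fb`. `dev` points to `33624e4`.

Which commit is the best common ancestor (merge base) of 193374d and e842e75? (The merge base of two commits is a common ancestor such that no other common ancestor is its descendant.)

f6db660

Ancestors of 193374d: {193374d, 31f2699, 961fe6d, bced8fb, f54b00c, f6db660}.
Ancestors of e842e75: {e842e75, f6db660}.
Common ancestors: {f6db660}.
The only common ancestor is f6db660, so it is the merge base.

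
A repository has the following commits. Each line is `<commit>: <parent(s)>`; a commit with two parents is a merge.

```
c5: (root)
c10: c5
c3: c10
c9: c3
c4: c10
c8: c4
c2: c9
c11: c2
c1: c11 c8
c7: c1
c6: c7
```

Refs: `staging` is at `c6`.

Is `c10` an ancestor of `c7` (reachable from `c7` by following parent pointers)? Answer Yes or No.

Yes

Ancestors of c7 (commits reachable by following parents): {c1, c10, c11, c2, c3, c4, c5, c7, c8, c9}.
c10 is in that set, so it is an ancestor of c7.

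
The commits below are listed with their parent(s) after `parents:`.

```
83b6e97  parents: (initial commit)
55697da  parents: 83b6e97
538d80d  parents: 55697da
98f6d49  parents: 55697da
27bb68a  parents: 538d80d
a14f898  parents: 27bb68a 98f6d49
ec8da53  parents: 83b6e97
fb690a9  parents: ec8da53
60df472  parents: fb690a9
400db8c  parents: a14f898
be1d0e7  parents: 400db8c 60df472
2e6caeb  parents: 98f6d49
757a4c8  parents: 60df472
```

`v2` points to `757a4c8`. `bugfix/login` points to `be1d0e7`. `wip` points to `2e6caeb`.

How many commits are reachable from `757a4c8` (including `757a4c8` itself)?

Walking parent pointers from 757a4c8: reachable set = {60df472, 757a4c8, 83b6e97, ec8da53, fb690a9}.
That is 5 commits.

5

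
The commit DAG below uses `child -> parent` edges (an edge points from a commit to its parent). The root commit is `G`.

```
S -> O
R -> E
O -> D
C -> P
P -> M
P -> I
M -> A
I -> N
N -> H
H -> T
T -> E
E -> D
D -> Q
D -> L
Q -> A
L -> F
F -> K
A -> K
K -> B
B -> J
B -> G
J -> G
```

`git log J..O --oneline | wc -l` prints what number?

Reachable from O: {A, B, D, F, G, J, K, L, O, Q}.
Reachable from J: {G, J}.
In O's history but not J's: {A, B, D, F, K, L, O, Q} — 8 commits.

8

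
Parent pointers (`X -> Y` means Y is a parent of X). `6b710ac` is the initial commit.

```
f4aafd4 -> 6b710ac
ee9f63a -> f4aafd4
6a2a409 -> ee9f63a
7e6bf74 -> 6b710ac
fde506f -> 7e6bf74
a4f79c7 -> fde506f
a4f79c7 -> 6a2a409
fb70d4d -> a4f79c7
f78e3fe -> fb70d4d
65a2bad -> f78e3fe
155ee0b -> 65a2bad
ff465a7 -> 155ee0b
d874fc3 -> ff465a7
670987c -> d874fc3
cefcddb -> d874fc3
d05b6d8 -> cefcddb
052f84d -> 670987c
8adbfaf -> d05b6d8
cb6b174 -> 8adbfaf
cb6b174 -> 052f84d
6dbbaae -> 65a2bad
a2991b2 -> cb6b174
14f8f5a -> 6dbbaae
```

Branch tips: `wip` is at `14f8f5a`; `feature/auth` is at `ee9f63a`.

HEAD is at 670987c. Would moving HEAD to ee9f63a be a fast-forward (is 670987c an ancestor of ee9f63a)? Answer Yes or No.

A fast-forward from 670987c to ee9f63a is possible iff 670987c is an ancestor of ee9f63a.
Ancestors of ee9f63a: {6b710ac, ee9f63a, f4aafd4}.
670987c is not among them, so fast-forward is not possible.

No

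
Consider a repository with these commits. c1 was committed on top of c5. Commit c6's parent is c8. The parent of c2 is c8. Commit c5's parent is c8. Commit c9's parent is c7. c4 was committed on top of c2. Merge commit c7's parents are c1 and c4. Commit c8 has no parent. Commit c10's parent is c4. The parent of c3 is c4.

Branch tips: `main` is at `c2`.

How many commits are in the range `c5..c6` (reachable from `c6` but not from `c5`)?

1

Reachable from c6: {c6, c8}.
Reachable from c5: {c5, c8}.
In c6's history but not c5's: {c6} — 1 commit.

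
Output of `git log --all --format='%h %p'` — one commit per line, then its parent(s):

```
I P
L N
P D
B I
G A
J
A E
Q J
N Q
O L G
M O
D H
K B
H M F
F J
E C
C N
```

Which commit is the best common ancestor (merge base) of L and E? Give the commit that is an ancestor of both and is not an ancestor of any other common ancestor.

N

Ancestors of L: {J, L, N, Q}.
Ancestors of E: {C, E, J, N, Q}.
Common ancestors: {J, N, Q}.
Among these, N is not an ancestor of any other common ancestor — it is the merge base.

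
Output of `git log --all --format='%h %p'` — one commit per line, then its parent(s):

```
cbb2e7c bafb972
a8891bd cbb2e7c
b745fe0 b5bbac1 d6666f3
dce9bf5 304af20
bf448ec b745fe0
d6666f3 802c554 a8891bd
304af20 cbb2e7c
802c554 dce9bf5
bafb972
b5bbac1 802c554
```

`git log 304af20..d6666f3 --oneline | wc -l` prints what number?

4

Reachable from d6666f3: {304af20, 802c554, a8891bd, bafb972, cbb2e7c, d6666f3, dce9bf5}.
Reachable from 304af20: {304af20, bafb972, cbb2e7c}.
In d6666f3's history but not 304af20's: {802c554, a8891bd, d6666f3, dce9bf5} — 4 commits.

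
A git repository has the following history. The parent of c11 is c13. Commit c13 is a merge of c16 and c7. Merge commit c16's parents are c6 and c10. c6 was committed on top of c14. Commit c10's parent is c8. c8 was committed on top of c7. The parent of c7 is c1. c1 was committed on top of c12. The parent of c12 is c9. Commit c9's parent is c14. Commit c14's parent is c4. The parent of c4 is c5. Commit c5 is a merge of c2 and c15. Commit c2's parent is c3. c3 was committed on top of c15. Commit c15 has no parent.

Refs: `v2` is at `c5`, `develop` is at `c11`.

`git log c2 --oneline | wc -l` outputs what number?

Walking parent pointers from c2: reachable set = {c15, c2, c3}.
That is 3 commits.

3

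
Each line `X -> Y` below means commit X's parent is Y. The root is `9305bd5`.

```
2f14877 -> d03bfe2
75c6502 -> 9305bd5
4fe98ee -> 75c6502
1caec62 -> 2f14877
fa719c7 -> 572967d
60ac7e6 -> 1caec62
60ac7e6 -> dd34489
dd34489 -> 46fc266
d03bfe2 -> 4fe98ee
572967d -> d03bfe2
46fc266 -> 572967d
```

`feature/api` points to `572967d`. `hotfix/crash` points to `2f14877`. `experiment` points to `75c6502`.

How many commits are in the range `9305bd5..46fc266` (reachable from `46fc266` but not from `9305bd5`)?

Reachable from 46fc266: {46fc266, 4fe98ee, 572967d, 75c6502, 9305bd5, d03bfe2}.
Reachable from 9305bd5: {9305bd5}.
In 46fc266's history but not 9305bd5's: {46fc266, 4fe98ee, 572967d, 75c6502, d03bfe2} — 5 commits.

5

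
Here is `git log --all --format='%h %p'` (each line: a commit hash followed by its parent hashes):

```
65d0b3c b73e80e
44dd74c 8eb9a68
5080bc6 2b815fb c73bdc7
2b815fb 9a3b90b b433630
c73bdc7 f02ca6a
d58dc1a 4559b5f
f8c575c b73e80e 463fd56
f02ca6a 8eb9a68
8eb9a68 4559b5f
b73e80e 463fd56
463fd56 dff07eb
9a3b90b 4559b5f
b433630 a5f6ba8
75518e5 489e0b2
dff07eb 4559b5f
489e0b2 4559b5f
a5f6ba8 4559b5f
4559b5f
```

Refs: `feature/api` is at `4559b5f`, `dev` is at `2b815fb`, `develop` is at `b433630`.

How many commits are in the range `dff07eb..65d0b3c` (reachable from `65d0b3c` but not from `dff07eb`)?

Reachable from 65d0b3c: {4559b5f, 463fd56, 65d0b3c, b73e80e, dff07eb}.
Reachable from dff07eb: {4559b5f, dff07eb}.
In 65d0b3c's history but not dff07eb's: {463fd56, 65d0b3c, b73e80e} — 3 commits.

3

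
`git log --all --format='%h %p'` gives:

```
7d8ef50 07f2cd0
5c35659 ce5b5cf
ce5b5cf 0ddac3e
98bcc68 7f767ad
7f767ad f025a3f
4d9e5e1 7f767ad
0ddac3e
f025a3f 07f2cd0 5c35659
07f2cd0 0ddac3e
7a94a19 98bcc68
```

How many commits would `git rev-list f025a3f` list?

Walking parent pointers from f025a3f: reachable set = {07f2cd0, 0ddac3e, 5c35659, ce5b5cf, f025a3f}.
That is 5 commits.

5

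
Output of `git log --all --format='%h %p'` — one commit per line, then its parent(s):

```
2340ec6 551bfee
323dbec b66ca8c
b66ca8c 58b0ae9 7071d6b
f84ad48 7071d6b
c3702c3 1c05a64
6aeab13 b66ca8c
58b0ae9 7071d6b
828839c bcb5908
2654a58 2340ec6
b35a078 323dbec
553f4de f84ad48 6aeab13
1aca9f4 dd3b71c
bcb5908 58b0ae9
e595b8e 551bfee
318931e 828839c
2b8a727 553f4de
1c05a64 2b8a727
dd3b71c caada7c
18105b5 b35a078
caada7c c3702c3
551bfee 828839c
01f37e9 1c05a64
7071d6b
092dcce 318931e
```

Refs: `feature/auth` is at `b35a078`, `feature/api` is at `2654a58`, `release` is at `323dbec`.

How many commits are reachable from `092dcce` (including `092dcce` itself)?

Walking parent pointers from 092dcce: reachable set = {092dcce, 318931e, 58b0ae9, 7071d6b, 828839c, bcb5908}.
That is 6 commits.

6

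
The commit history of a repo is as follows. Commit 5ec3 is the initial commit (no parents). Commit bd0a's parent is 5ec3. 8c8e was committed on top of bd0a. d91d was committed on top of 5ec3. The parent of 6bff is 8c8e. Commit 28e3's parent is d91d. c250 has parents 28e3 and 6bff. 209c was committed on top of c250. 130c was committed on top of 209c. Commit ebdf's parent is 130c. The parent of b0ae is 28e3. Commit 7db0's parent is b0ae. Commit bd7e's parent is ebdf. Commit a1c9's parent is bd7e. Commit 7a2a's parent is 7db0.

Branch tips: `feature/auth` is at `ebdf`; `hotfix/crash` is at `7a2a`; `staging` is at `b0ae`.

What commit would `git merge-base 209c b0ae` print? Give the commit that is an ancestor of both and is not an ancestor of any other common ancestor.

Ancestors of 209c: {209c, 28e3, 5ec3, 6bff, 8c8e, bd0a, c250, d91d}.
Ancestors of b0ae: {28e3, 5ec3, b0ae, d91d}.
Common ancestors: {28e3, 5ec3, d91d}.
Among these, 28e3 is not an ancestor of any other common ancestor — it is the merge base.

28e3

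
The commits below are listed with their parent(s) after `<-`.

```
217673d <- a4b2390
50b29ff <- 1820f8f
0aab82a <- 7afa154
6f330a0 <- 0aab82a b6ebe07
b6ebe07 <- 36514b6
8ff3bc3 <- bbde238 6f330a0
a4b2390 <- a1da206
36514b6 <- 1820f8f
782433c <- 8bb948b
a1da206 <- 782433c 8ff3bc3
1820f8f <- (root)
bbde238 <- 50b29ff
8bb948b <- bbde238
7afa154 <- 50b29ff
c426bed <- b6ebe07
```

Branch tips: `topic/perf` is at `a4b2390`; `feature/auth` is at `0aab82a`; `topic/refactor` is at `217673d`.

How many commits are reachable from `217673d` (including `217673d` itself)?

14

Walking parent pointers from 217673d: reachable set = {0aab82a, 1820f8f, 217673d, 36514b6, 50b29ff, 6f330a0, 782433c, 7afa154, 8bb948b, 8ff3bc3, a1da206, a4b2390, b6ebe07, bbde238}.
That is 14 commits.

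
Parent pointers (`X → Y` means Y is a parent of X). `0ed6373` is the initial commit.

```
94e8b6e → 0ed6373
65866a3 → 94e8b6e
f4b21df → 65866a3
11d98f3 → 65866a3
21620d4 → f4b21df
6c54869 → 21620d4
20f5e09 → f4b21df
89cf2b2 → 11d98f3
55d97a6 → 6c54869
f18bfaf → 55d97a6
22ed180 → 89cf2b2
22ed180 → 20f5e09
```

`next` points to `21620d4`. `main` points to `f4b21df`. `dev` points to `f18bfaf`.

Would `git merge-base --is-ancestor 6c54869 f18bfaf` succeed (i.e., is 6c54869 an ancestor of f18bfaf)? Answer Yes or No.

Ancestors of f18bfaf (commits reachable by following parents): {0ed6373, 21620d4, 55d97a6, 65866a3, 6c54869, 94e8b6e, f18bfaf, f4b21df}.
6c54869 is in that set, so it is an ancestor of f18bfaf.

Yes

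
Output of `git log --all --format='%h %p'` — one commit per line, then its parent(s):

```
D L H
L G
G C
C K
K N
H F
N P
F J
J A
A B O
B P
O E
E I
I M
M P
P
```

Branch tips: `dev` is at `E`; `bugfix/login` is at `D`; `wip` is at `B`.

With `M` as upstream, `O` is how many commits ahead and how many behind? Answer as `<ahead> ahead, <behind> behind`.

3 ahead, 0 behind

Reachable from O: {E, I, M, O, P}.
Reachable from M: {M, P}.
Only in O's history (ahead): {E, I, O} — 3.
Only in M's history (behind): {} — 0.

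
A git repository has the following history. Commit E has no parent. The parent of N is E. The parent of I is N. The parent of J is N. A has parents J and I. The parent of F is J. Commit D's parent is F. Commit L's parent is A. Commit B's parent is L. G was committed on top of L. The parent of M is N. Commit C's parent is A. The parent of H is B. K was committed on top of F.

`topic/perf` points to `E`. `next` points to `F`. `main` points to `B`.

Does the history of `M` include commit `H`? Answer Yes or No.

No

Ancestors of M: {E, M, N}.
H is not in that set, so it is not an ancestor of M.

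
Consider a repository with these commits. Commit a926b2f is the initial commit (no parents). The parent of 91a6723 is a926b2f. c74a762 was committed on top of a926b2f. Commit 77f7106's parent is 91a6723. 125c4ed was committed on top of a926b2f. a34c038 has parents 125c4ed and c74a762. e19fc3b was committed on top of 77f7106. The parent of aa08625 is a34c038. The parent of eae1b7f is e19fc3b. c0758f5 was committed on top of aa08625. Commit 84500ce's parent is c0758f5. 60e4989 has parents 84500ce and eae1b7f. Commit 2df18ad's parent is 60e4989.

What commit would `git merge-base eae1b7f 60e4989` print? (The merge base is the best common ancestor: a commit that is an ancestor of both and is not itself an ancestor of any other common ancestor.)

Ancestors of eae1b7f: {77f7106, 91a6723, a926b2f, e19fc3b, eae1b7f}.
Ancestors of 60e4989: {125c4ed, 60e4989, 77f7106, 84500ce, 91a6723, a34c038, a926b2f, aa08625, c0758f5, c74a762, e19fc3b, eae1b7f}.
Common ancestors: {77f7106, 91a6723, a926b2f, e19fc3b, eae1b7f}.
Among these, eae1b7f is not an ancestor of any other common ancestor — it is the merge base.

eae1b7f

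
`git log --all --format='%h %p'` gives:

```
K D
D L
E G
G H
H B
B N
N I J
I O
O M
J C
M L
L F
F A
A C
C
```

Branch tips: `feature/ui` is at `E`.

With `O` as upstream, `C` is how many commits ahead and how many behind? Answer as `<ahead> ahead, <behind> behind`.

0 ahead, 5 behind

Reachable from C: {C}.
Reachable from O: {A, C, F, L, M, O}.
Only in C's history (ahead): {} — 0.
Only in O's history (behind): {A, F, L, M, O} — 5.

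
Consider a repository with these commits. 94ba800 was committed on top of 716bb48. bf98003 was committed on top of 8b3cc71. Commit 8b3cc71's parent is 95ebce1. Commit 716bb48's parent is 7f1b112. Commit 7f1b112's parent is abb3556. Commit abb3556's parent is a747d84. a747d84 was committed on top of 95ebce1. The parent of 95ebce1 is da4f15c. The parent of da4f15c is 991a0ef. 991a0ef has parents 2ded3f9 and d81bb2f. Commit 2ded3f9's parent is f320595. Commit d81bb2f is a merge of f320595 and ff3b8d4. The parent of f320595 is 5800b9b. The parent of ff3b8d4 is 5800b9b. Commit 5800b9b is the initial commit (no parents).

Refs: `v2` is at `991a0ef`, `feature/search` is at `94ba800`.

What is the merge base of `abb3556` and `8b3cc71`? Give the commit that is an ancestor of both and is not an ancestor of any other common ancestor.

95ebce1

Ancestors of abb3556: {2ded3f9, 5800b9b, 95ebce1, 991a0ef, a747d84, abb3556, d81bb2f, da4f15c, f320595, ff3b8d4}.
Ancestors of 8b3cc71: {2ded3f9, 5800b9b, 8b3cc71, 95ebce1, 991a0ef, d81bb2f, da4f15c, f320595, ff3b8d4}.
Common ancestors: {2ded3f9, 5800b9b, 95ebce1, 991a0ef, d81bb2f, da4f15c, f320595, ff3b8d4}.
Among these, 95ebce1 is not an ancestor of any other common ancestor — it is the merge base.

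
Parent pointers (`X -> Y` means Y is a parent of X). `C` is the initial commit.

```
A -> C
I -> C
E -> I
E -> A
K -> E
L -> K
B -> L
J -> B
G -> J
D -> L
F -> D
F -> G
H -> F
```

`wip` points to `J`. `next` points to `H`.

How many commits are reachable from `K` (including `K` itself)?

Walking parent pointers from K: reachable set = {A, C, E, I, K}.
That is 5 commits.

5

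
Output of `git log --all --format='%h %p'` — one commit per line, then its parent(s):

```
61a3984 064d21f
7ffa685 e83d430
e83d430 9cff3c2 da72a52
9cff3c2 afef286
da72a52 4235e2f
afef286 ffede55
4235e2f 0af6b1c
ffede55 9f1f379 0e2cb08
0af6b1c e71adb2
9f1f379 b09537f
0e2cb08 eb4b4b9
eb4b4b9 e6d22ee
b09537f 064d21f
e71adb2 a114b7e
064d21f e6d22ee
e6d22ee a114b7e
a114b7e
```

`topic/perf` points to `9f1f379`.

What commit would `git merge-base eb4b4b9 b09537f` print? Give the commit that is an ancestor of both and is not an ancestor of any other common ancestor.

e6d22ee

Ancestors of eb4b4b9: {a114b7e, e6d22ee, eb4b4b9}.
Ancestors of b09537f: {064d21f, a114b7e, b09537f, e6d22ee}.
Common ancestors: {a114b7e, e6d22ee}.
Among these, e6d22ee is not an ancestor of any other common ancestor — it is the merge base.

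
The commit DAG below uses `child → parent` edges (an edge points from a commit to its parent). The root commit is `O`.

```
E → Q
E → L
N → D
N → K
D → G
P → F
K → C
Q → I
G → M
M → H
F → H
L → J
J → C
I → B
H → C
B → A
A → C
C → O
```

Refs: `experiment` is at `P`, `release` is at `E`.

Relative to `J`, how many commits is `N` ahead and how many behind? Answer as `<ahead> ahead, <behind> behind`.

6 ahead, 1 behind

Reachable from N: {C, D, G, H, K, M, N, O}.
Reachable from J: {C, J, O}.
Only in N's history (ahead): {D, G, H, K, M, N} — 6.
Only in J's history (behind): {J} — 1.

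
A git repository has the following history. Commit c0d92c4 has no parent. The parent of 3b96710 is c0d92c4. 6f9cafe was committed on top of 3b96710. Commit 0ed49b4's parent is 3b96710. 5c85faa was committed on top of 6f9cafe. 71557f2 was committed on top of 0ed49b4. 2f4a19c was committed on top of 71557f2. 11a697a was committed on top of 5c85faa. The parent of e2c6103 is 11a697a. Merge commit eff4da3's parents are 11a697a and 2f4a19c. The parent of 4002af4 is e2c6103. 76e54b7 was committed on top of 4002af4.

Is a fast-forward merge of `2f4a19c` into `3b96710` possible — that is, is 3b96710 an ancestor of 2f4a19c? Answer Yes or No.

A fast-forward from 3b96710 to 2f4a19c is possible iff 3b96710 is an ancestor of 2f4a19c.
Ancestors of 2f4a19c: {0ed49b4, 2f4a19c, 3b96710, 71557f2, c0d92c4}.
3b96710 is among them, so fast-forward is possible.

Yes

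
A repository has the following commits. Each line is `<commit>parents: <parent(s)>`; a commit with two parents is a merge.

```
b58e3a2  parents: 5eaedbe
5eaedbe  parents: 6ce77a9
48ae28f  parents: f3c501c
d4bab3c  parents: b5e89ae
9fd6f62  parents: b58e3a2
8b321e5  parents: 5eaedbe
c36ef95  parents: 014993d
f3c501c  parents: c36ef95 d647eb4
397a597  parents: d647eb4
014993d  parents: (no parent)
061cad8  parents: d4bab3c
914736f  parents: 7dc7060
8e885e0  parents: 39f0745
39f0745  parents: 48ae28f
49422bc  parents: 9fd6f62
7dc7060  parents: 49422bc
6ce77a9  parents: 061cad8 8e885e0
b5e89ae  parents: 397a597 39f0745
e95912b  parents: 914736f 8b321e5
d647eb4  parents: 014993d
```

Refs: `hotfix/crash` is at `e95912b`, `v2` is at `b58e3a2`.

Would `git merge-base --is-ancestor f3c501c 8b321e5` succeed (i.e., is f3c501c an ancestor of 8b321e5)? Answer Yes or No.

Yes

Ancestors of 8b321e5 (commits reachable by following parents): {014993d, 061cad8, 397a597, 39f0745, 48ae28f, 5eaedbe, 6ce77a9, 8b321e5, 8e885e0, b5e89ae, c36ef95, d4bab3c, d647eb4, f3c501c}.
f3c501c is in that set, so it is an ancestor of 8b321e5.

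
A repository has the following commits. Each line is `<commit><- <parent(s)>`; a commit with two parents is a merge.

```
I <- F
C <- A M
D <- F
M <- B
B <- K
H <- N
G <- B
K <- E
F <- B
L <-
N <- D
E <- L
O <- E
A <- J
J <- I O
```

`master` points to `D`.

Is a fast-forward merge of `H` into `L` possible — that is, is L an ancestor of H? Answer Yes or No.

A fast-forward from L to H is possible iff L is an ancestor of H.
Ancestors of H: {B, D, E, F, H, K, L, N}.
L is among them, so fast-forward is possible.

Yes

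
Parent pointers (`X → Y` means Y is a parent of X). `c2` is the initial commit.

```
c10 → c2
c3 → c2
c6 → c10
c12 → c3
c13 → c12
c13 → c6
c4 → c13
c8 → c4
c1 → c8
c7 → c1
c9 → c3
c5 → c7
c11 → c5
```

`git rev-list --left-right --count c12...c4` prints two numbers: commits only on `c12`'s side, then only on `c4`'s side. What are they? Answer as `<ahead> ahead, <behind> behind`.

0 ahead, 4 behind

Reachable from c12: {c12, c2, c3}.
Reachable from c4: {c10, c12, c13, c2, c3, c4, c6}.
Only in c12's history (ahead): {} — 0.
Only in c4's history (behind): {c10, c13, c4, c6} — 4.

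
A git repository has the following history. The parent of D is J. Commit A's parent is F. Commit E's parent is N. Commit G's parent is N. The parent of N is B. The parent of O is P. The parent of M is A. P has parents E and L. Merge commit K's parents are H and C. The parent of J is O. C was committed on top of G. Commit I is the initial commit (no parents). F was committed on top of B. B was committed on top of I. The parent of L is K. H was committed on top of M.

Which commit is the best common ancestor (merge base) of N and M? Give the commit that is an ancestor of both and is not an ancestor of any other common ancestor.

Ancestors of N: {B, I, N}.
Ancestors of M: {A, B, F, I, M}.
Common ancestors: {B, I}.
Among these, B is not an ancestor of any other common ancestor — it is the merge base.

B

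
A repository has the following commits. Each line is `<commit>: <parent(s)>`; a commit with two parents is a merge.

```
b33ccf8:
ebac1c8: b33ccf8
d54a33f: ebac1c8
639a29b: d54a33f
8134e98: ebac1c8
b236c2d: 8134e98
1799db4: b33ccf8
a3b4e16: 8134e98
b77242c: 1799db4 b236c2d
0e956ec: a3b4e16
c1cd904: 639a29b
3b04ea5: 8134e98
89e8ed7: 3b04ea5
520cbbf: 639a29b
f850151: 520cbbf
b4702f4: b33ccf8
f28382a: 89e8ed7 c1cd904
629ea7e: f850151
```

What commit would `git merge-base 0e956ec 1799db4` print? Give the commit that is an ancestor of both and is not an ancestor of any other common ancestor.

Ancestors of 0e956ec: {0e956ec, 8134e98, a3b4e16, b33ccf8, ebac1c8}.
Ancestors of 1799db4: {1799db4, b33ccf8}.
Common ancestors: {b33ccf8}.
The only common ancestor is b33ccf8, so it is the merge base.

b33ccf8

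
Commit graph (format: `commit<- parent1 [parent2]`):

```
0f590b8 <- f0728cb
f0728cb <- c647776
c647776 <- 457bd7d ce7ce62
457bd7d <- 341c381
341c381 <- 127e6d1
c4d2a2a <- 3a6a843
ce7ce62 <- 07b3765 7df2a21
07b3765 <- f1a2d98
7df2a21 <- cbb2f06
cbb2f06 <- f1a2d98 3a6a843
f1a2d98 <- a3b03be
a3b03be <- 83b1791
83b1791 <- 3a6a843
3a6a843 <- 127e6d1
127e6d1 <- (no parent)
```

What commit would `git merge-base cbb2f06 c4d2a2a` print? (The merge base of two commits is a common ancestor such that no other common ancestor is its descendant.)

3a6a843

Ancestors of cbb2f06: {127e6d1, 3a6a843, 83b1791, a3b03be, cbb2f06, f1a2d98}.
Ancestors of c4d2a2a: {127e6d1, 3a6a843, c4d2a2a}.
Common ancestors: {127e6d1, 3a6a843}.
Among these, 3a6a843 is not an ancestor of any other common ancestor — it is the merge base.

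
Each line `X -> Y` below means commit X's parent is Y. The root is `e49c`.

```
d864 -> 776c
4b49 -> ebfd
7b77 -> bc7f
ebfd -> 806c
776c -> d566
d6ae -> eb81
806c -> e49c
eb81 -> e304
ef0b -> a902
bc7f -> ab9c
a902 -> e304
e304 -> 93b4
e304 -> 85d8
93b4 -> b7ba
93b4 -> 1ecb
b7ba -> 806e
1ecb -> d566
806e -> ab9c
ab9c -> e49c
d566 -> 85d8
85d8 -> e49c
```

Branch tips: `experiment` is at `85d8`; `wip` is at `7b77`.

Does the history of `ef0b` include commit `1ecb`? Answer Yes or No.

Ancestors of ef0b (commits reachable by following parents): {1ecb, 806e, 85d8, 93b4, a902, ab9c, b7ba, d566, e304, e49c, ef0b}.
1ecb is in that set, so it is an ancestor of ef0b.

Yes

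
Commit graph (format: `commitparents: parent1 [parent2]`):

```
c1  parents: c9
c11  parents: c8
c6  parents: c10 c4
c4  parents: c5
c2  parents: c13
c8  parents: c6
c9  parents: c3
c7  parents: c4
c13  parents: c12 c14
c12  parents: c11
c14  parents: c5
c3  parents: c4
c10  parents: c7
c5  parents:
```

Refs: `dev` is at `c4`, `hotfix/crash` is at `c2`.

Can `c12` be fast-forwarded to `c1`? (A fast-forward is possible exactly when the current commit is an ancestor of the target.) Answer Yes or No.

No

A fast-forward from c12 to c1 is possible iff c12 is an ancestor of c1.
Ancestors of c1: {c1, c3, c4, c5, c9}.
c12 is not among them, so fast-forward is not possible.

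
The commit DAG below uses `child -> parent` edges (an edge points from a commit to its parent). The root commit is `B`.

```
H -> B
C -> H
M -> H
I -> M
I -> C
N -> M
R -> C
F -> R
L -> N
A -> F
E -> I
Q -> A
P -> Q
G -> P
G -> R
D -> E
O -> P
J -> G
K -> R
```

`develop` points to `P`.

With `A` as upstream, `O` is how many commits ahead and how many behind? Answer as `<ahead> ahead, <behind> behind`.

3 ahead, 0 behind

Reachable from O: {A, B, C, F, H, O, P, Q, R}.
Reachable from A: {A, B, C, F, H, R}.
Only in O's history (ahead): {O, P, Q} — 3.
Only in A's history (behind): {} — 0.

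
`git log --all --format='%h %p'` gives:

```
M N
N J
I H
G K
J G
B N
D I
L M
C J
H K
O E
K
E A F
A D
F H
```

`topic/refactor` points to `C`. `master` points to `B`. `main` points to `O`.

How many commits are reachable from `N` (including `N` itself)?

Walking parent pointers from N: reachable set = {G, J, K, N}.
That is 4 commits.

4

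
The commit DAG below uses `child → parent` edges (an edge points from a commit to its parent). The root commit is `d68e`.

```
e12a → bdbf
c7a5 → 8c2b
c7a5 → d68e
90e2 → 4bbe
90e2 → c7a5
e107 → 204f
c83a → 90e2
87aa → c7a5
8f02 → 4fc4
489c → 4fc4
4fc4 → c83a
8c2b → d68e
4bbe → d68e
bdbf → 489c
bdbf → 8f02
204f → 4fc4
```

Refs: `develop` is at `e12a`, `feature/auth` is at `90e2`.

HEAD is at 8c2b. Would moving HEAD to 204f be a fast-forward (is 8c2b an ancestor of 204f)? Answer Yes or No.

Yes

A fast-forward from 8c2b to 204f is possible iff 8c2b is an ancestor of 204f.
Ancestors of 204f: {204f, 4bbe, 4fc4, 8c2b, 90e2, c7a5, c83a, d68e}.
8c2b is among them, so fast-forward is possible.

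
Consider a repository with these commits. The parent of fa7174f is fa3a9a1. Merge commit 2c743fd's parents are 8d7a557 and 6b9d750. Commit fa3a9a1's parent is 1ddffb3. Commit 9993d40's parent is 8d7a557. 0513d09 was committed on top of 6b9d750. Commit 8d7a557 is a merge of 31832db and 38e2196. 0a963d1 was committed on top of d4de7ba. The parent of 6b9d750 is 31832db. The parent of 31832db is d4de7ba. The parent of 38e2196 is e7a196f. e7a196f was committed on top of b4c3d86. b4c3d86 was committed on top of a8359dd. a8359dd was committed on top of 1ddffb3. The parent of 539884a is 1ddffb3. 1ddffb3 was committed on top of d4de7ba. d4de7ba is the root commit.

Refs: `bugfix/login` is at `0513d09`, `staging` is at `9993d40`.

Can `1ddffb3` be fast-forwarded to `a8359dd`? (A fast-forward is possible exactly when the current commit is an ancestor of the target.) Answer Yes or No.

A fast-forward from 1ddffb3 to a8359dd is possible iff 1ddffb3 is an ancestor of a8359dd.
Ancestors of a8359dd: {1ddffb3, a8359dd, d4de7ba}.
1ddffb3 is among them, so fast-forward is possible.

Yes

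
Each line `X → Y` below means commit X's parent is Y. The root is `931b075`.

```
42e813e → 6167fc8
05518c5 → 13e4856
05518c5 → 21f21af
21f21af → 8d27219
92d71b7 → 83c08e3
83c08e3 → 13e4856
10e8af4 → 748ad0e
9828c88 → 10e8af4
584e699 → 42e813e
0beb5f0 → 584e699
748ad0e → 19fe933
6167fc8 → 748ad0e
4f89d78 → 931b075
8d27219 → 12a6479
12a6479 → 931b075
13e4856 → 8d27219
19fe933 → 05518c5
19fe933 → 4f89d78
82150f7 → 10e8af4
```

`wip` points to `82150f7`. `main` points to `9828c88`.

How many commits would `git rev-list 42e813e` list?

Walking parent pointers from 42e813e: reachable set = {05518c5, 12a6479, 13e4856, 19fe933, 21f21af, 42e813e, 4f89d78, 6167fc8, 748ad0e, 8d27219, 931b075}.
That is 11 commits.

11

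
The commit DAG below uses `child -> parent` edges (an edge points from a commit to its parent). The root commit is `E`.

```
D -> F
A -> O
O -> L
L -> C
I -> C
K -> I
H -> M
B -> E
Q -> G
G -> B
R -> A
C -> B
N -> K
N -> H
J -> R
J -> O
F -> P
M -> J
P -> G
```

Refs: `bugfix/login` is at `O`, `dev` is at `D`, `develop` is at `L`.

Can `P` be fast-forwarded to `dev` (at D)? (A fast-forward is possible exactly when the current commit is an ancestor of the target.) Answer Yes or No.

A fast-forward from P to D is possible iff P is an ancestor of D.
Ancestors of D: {B, D, E, F, G, P}.
P is among them, so fast-forward is possible.

Yes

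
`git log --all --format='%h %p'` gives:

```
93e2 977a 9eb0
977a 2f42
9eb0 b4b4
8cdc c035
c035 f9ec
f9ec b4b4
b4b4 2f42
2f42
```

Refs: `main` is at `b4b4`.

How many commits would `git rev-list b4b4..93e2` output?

3

Reachable from 93e2: {2f42, 93e2, 977a, 9eb0, b4b4}.
Reachable from b4b4: {2f42, b4b4}.
In 93e2's history but not b4b4's: {93e2, 977a, 9eb0} — 3 commits.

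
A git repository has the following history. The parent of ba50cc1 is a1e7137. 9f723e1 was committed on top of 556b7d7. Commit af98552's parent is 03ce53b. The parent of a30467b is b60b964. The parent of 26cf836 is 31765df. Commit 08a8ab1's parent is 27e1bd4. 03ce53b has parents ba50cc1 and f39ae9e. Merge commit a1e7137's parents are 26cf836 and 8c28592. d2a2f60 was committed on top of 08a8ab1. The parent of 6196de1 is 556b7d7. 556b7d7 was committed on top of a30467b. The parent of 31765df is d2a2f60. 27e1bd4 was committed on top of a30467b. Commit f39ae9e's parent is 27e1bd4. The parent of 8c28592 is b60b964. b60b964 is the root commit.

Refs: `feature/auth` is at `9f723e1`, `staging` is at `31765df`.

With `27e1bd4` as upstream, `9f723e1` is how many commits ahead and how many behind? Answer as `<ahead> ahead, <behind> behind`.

2 ahead, 1 behind

Reachable from 9f723e1: {556b7d7, 9f723e1, a30467b, b60b964}.
Reachable from 27e1bd4: {27e1bd4, a30467b, b60b964}.
Only in 9f723e1's history (ahead): {556b7d7, 9f723e1} — 2.
Only in 27e1bd4's history (behind): {27e1bd4} — 1.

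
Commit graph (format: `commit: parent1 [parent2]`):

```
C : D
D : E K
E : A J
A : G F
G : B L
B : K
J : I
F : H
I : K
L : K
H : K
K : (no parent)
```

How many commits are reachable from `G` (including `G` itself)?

Walking parent pointers from G: reachable set = {B, G, K, L}.
That is 4 commits.

4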